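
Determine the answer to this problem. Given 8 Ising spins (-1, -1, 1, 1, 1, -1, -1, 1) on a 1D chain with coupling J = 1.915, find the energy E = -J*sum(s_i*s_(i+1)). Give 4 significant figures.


Step 1: Nearest-neighbor products: 1, -1, 1, 1, -1, 1, -1
Step 2: Sum of products = 1
Step 3: E = -1.915 * 1 = -1.915

-1.915


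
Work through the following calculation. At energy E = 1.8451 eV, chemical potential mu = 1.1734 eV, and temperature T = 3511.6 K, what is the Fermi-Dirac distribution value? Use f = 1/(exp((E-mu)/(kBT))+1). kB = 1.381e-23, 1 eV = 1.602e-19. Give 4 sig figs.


Step 1: (E - mu) = 1.8451 - 1.1734 = 0.6717 eV
Step 2: Convert: (E-mu)*eV = 1.076e-19 J
Step 3: x = (E-mu)*eV/(kB*T) = 2.219
Step 4: f = 1/(exp(2.219)+1) = 0.09807

0.09807


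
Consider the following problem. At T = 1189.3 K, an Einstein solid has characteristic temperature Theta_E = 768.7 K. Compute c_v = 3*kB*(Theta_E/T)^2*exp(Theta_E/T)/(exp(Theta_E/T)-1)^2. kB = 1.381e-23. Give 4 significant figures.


Step 1: x = Theta_E/T = 768.7/1189.3 = 0.6463
Step 2: x^2 = 0.4178
Step 3: exp(x) = 1.909
Step 4: c_v = 3*1.381e-23*0.4178*1.909/(1.909-1)^2 = 4.002e-23

4.002e-23


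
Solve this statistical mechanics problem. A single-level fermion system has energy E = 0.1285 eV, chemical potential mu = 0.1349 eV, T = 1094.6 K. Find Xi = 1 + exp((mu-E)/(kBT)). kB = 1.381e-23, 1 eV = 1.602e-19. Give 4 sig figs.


Step 1: (mu - E) = 0.1349 - 0.1285 = 0.0064 eV
Step 2: x = (mu-E)*eV/(kB*T) = 0.0064*1.602e-19/(1.381e-23*1094.6) = 0.06783
Step 3: exp(x) = 1.07
Step 4: Xi = 1 + 1.07 = 2.07

2.07


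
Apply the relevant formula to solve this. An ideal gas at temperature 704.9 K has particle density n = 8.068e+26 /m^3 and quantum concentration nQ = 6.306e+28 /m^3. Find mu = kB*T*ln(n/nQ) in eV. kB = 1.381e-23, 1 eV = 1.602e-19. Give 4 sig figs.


Step 1: n/nQ = 8.068e+26/6.306e+28 = 0.01279
Step 2: ln(n/nQ) = -4.359
Step 3: mu = kB*T*ln(n/nQ) = 9.735e-21*-4.359 = -4.243e-20 J
Step 4: Convert to eV: -4.243e-20/1.602e-19 = -0.2649 eV

-0.2649


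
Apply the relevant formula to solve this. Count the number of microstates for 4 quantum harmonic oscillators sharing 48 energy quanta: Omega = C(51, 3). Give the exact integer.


Step 1: Use binomial coefficient C(51, 3)
Step 2: Numerator = 51! / 48!
Step 3: Denominator = 3!
Step 4: Omega = 20825

20825


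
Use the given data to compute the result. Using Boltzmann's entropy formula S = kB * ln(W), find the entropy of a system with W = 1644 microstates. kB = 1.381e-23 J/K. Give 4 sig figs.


Step 1: ln(W) = ln(1644) = 7.405
Step 2: S = kB * ln(W) = 1.381e-23 * 7.405
Step 3: S = 1.023e-22 J/K

1.023e-22


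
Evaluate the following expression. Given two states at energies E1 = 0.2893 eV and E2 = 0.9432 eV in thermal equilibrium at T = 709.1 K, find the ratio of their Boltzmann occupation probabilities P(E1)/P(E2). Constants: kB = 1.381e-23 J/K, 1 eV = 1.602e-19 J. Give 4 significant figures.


Step 1: Compute energy difference dE = E1 - E2 = 0.2893 - 0.9432 = -0.6539 eV
Step 2: Convert to Joules: dE_J = -0.6539 * 1.602e-19 = -1.048e-19 J
Step 3: Compute exponent = -dE_J / (kB * T) = -(-1.048e-19) / (1.381e-23 * 709.1) = 10.7
Step 4: P(E1)/P(E2) = exp(10.7) = 4.423e+04

4.423e+04


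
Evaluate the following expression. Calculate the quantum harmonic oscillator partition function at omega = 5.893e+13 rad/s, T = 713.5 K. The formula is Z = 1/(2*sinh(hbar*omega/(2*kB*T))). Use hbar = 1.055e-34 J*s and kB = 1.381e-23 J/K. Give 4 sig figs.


Step 1: Compute x = hbar*omega/(kB*T) = 1.055e-34*5.893e+13/(1.381e-23*713.5) = 0.631
Step 2: x/2 = 0.3155
Step 3: sinh(x/2) = 0.3207
Step 4: Z = 1/(2*0.3207) = 1.559

1.559


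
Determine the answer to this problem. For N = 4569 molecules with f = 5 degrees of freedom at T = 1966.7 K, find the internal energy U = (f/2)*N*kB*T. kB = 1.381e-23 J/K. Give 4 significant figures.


Step 1: f/2 = 5/2 = 2.5
Step 2: N*kB*T = 4569*1.381e-23*1966.7 = 1.241e-16
Step 3: U = 2.5 * 1.241e-16 = 3.102e-16 J

3.102e-16


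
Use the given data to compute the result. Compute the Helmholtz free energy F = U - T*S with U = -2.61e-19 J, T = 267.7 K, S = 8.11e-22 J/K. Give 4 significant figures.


Step 1: T*S = 267.7 * 8.11e-22 = 2.171e-19 J
Step 2: F = U - T*S = -2.61e-19 - 2.171e-19
Step 3: F = -4.781e-19 J

-4.781e-19


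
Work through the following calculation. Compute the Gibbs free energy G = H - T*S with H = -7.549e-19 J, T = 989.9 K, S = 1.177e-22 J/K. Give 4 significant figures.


Step 1: T*S = 989.9 * 1.177e-22 = 1.165e-19 J
Step 2: G = H - T*S = -7.549e-19 - 1.165e-19
Step 3: G = -8.714e-19 J

-8.714e-19


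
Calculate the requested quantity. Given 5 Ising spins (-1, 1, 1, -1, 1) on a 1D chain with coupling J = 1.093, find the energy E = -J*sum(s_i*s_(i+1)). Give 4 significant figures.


Step 1: Nearest-neighbor products: -1, 1, -1, -1
Step 2: Sum of products = -2
Step 3: E = -1.093 * -2 = 2.186

2.186


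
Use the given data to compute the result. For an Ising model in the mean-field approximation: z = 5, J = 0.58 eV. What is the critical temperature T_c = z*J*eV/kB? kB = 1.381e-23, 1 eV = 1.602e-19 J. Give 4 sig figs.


Step 1: z*J = 5*0.58 = 2.9 eV
Step 2: Convert to Joules: 2.9*1.602e-19 = 4.646e-19 J
Step 3: T_c = 4.646e-19 / 1.381e-23 = 3.364e+04 K

3.364e+04


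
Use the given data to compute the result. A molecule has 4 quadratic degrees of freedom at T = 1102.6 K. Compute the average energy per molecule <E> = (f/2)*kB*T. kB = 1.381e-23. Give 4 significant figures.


Step 1: f/2 = 4/2 = 2
Step 2: kB*T = 1.381e-23 * 1102.6 = 1.523e-20
Step 3: <E> = 2 * 1.523e-20 = 3.045e-20 J

3.045e-20


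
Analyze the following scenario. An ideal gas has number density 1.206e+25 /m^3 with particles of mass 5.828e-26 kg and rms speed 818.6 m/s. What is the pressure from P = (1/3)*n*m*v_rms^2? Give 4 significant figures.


Step 1: v_rms^2 = 818.6^2 = 6.701e+05
Step 2: n*m = 1.206e+25*5.828e-26 = 0.7029
Step 3: P = (1/3)*0.7029*6.701e+05 = 1.57e+05 Pa

1.57e+05


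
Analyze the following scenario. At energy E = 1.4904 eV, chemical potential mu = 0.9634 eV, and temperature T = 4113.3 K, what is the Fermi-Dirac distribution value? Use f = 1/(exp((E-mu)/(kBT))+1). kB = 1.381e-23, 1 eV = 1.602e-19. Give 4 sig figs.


Step 1: (E - mu) = 1.4904 - 0.9634 = 0.527 eV
Step 2: Convert: (E-mu)*eV = 8.443e-20 J
Step 3: x = (E-mu)*eV/(kB*T) = 1.486
Step 4: f = 1/(exp(1.486)+1) = 0.1845

0.1845


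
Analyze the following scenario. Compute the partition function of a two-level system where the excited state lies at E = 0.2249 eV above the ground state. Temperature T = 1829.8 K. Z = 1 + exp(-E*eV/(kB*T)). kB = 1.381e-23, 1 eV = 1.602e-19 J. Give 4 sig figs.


Step 1: Compute beta*E = E*eV/(kB*T) = 0.2249*1.602e-19/(1.381e-23*1829.8) = 1.426
Step 2: exp(-beta*E) = exp(-1.426) = 0.2403
Step 3: Z = 1 + 0.2403 = 1.24

1.24


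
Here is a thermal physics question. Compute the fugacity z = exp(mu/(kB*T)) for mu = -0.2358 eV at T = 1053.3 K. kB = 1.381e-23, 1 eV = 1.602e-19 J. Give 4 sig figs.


Step 1: Convert mu to Joules: -0.2358*1.602e-19 = -3.778e-20 J
Step 2: kB*T = 1.381e-23*1053.3 = 1.455e-20 J
Step 3: mu/(kB*T) = -2.597
Step 4: z = exp(-2.597) = 0.0745

0.0745


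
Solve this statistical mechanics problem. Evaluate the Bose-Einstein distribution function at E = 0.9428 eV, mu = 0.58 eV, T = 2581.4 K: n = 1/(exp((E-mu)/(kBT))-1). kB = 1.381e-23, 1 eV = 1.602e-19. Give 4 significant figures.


Step 1: (E - mu) = 0.3628 eV
Step 2: x = (E-mu)*eV/(kB*T) = 0.3628*1.602e-19/(1.381e-23*2581.4) = 1.63
Step 3: exp(x) = 5.106
Step 4: n = 1/(exp(x)-1) = 0.2436

0.2436


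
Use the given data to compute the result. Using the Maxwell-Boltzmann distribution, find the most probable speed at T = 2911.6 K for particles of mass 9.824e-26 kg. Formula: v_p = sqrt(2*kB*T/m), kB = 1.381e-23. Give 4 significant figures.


Step 1: Numerator = 2*kB*T = 2*1.381e-23*2911.6 = 8.042e-20
Step 2: Ratio = 8.042e-20 / 9.824e-26 = 8.186e+05
Step 3: v_p = sqrt(8.186e+05) = 904.8 m/s

904.8


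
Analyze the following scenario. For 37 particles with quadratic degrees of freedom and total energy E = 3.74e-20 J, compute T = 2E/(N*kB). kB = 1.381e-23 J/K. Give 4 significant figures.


Step 1: Numerator = 2*E = 2*3.74e-20 = 7.48e-20 J
Step 2: Denominator = N*kB = 37*1.381e-23 = 5.11e-22
Step 3: T = 7.48e-20 / 5.11e-22 = 146.4 K

146.4


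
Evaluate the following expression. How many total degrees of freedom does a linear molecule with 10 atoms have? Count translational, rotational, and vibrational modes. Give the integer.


Step 1: Translational DOF = 3
Step 2: Rotational DOF (linear) = 2
Step 3: Vibrational DOF = 3*10 - 5 = 25
Step 4: Total = 3 + 2 + 25 = 30

30


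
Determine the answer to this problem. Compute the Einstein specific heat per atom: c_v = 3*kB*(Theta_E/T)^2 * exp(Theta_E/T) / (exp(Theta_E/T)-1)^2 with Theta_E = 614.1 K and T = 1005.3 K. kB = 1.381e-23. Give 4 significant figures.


Step 1: x = Theta_E/T = 614.1/1005.3 = 0.6109
Step 2: x^2 = 0.3732
Step 3: exp(x) = 1.842
Step 4: c_v = 3*1.381e-23*0.3732*1.842/(1.842-1)^2 = 4.017e-23

4.017e-23


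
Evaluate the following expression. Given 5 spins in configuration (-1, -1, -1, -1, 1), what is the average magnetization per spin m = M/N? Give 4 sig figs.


Step 1: Count up spins (+1): 1, down spins (-1): 4
Step 2: Total magnetization M = 1 - 4 = -3
Step 3: m = M/N = -3/5 = -0.6

-0.6


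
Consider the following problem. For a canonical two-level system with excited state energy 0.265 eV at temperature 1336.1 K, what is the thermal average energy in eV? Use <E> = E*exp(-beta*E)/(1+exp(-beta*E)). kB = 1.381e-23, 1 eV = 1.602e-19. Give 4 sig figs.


Step 1: beta*E = 0.265*1.602e-19/(1.381e-23*1336.1) = 2.301
Step 2: exp(-beta*E) = 0.1002
Step 3: <E> = 0.265*0.1002/(1+0.1002) = 0.02413 eV

0.02413


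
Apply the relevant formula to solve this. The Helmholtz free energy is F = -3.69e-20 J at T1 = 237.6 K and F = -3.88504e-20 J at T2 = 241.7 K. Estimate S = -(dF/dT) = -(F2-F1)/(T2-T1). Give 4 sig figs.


Step 1: dF = F2 - F1 = -3.88504e-20 - (-3.69e-20) = -1.9504e-21 J
Step 2: dT = T2 - T1 = 241.7 - 237.6 = 4.1 K
Step 3: S = -dF/dT = -(-1.9504e-21)/4.1 = 4.757e-22 J/K

4.757e-22


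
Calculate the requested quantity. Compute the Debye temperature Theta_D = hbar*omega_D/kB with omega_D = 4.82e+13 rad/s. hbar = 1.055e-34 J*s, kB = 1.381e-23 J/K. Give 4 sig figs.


Step 1: hbar*omega_D = 1.055e-34 * 4.82e+13 = 5.085e-21 J
Step 2: Theta_D = 5.085e-21 / 1.381e-23
Step 3: Theta_D = 368.2 K

368.2


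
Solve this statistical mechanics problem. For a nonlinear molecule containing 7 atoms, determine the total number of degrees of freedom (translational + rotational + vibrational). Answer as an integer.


Step 1: Translational DOF = 3
Step 2: Rotational DOF (nonlinear) = 3
Step 3: Vibrational DOF = 3*7 - 6 = 15
Step 4: Total = 3 + 3 + 15 = 21

21


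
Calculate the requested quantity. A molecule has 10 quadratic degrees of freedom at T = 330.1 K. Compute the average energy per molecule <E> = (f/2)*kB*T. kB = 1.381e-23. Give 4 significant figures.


Step 1: f/2 = 10/2 = 5
Step 2: kB*T = 1.381e-23 * 330.1 = 4.559e-21
Step 3: <E> = 5 * 4.559e-21 = 2.279e-20 J

2.279e-20


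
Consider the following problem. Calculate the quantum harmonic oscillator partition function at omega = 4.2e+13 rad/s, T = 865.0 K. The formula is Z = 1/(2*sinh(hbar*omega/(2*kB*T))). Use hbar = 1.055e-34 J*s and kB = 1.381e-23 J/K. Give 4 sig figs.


Step 1: Compute x = hbar*omega/(kB*T) = 1.055e-34*4.2e+13/(1.381e-23*865.0) = 0.3709
Step 2: x/2 = 0.1855
Step 3: sinh(x/2) = 0.1865
Step 4: Z = 1/(2*0.1865) = 2.681

2.681


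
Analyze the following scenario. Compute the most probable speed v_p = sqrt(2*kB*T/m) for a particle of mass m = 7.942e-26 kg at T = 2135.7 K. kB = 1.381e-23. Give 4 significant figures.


Step 1: Numerator = 2*kB*T = 2*1.381e-23*2135.7 = 5.899e-20
Step 2: Ratio = 5.899e-20 / 7.942e-26 = 7.427e+05
Step 3: v_p = sqrt(7.427e+05) = 861.8 m/s

861.8


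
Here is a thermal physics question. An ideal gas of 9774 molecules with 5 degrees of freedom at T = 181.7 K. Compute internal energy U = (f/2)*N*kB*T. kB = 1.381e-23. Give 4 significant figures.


Step 1: f/2 = 5/2 = 2.5
Step 2: N*kB*T = 9774*1.381e-23*181.7 = 2.453e-17
Step 3: U = 2.5 * 2.453e-17 = 6.131e-17 J

6.131e-17


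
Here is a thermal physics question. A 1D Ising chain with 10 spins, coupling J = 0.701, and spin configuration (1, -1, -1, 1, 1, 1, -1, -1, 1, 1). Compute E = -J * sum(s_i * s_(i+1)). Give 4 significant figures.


Step 1: Nearest-neighbor products: -1, 1, -1, 1, 1, -1, 1, -1, 1
Step 2: Sum of products = 1
Step 3: E = -0.701 * 1 = -0.701

-0.701


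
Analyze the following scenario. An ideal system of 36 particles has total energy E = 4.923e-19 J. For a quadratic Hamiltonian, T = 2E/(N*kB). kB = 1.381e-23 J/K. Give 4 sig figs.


Step 1: Numerator = 2*E = 2*4.923e-19 = 9.846e-19 J
Step 2: Denominator = N*kB = 36*1.381e-23 = 4.972e-22
Step 3: T = 9.846e-19 / 4.972e-22 = 1980 K

1980


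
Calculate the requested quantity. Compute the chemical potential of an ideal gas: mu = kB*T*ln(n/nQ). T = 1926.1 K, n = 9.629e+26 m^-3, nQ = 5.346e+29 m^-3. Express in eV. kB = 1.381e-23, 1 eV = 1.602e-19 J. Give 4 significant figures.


Step 1: n/nQ = 9.629e+26/5.346e+29 = 0.001801
Step 2: ln(n/nQ) = -6.319
Step 3: mu = kB*T*ln(n/nQ) = 2.66e-20*-6.319 = -1.681e-19 J
Step 4: Convert to eV: -1.681e-19/1.602e-19 = -1.049 eV

-1.049


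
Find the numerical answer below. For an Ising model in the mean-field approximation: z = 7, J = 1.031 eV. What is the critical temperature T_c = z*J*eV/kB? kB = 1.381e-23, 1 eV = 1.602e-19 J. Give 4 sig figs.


Step 1: z*J = 7*1.031 = 7.217 eV
Step 2: Convert to Joules: 7.217*1.602e-19 = 1.156e-18 J
Step 3: T_c = 1.156e-18 / 1.381e-23 = 8.372e+04 K

8.372e+04


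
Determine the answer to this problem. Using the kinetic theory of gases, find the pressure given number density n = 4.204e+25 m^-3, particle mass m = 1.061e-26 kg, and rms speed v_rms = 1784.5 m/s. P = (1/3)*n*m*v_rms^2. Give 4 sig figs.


Step 1: v_rms^2 = 1784.5^2 = 3.184e+06
Step 2: n*m = 4.204e+25*1.061e-26 = 0.446
Step 3: P = (1/3)*0.446*3.184e+06 = 4.735e+05 Pa

4.735e+05


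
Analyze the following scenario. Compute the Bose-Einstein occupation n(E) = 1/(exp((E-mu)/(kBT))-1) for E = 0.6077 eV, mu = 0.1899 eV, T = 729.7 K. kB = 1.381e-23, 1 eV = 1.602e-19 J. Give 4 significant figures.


Step 1: (E - mu) = 0.4178 eV
Step 2: x = (E-mu)*eV/(kB*T) = 0.4178*1.602e-19/(1.381e-23*729.7) = 6.642
Step 3: exp(x) = 766.6
Step 4: n = 1/(exp(x)-1) = 0.001306

0.001306


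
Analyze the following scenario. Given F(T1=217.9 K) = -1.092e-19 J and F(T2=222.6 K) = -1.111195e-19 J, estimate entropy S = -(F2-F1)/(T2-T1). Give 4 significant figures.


Step 1: dF = F2 - F1 = -1.111195e-19 - (-1.092e-19) = -1.9195e-21 J
Step 2: dT = T2 - T1 = 222.6 - 217.9 = 4.7 K
Step 3: S = -dF/dT = -(-1.9195e-21)/4.7 = 4.084e-22 J/K

4.084e-22


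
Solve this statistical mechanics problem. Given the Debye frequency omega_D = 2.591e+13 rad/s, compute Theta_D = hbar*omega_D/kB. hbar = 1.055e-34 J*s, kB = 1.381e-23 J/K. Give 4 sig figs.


Step 1: hbar*omega_D = 1.055e-34 * 2.591e+13 = 2.734e-21 J
Step 2: Theta_D = 2.734e-21 / 1.381e-23
Step 3: Theta_D = 197.9 K

197.9


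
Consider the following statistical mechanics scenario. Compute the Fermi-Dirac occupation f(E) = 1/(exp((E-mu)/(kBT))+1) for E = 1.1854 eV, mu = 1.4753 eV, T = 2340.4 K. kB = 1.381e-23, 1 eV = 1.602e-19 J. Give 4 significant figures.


Step 1: (E - mu) = 1.1854 - 1.4753 = -0.2899 eV
Step 2: Convert: (E-mu)*eV = -4.644e-20 J
Step 3: x = (E-mu)*eV/(kB*T) = -1.437
Step 4: f = 1/(exp(-1.437)+1) = 0.808

0.808


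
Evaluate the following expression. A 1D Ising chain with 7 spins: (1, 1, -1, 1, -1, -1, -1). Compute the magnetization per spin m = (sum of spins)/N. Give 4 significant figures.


Step 1: Count up spins (+1): 3, down spins (-1): 4
Step 2: Total magnetization M = 3 - 4 = -1
Step 3: m = M/N = -1/7 = -0.1429

-0.1429


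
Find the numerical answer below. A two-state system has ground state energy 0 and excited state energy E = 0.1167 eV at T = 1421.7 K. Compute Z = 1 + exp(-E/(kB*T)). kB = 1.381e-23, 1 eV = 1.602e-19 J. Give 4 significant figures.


Step 1: Compute beta*E = E*eV/(kB*T) = 0.1167*1.602e-19/(1.381e-23*1421.7) = 0.9522
Step 2: exp(-beta*E) = exp(-0.9522) = 0.3859
Step 3: Z = 1 + 0.3859 = 1.386

1.386


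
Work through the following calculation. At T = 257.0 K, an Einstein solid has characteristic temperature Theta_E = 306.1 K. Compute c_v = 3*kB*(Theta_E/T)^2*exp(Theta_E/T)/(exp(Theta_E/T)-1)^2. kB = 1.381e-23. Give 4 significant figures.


Step 1: x = Theta_E/T = 306.1/257.0 = 1.191
Step 2: x^2 = 1.419
Step 3: exp(x) = 3.291
Step 4: c_v = 3*1.381e-23*1.419*3.291/(3.291-1)^2 = 3.686e-23

3.686e-23


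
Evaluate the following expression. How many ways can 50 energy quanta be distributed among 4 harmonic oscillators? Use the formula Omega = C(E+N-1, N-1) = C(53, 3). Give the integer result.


Step 1: Use binomial coefficient C(53, 3)
Step 2: Numerator = 53! / 50!
Step 3: Denominator = 3!
Step 4: Omega = 23426

23426


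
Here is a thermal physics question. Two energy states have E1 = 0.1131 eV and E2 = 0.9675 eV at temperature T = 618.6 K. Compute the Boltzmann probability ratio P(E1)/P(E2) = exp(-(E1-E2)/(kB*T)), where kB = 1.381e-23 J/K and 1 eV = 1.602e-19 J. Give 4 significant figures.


Step 1: Compute energy difference dE = E1 - E2 = 0.1131 - 0.9675 = -0.8544 eV
Step 2: Convert to Joules: dE_J = -0.8544 * 1.602e-19 = -1.369e-19 J
Step 3: Compute exponent = -dE_J / (kB * T) = -(-1.369e-19) / (1.381e-23 * 618.6) = 16.02
Step 4: P(E1)/P(E2) = exp(16.02) = 9.085e+06

9.085e+06


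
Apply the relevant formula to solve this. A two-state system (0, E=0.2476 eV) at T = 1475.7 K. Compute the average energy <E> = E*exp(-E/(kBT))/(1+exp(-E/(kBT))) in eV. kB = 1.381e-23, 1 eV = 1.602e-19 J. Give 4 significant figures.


Step 1: beta*E = 0.2476*1.602e-19/(1.381e-23*1475.7) = 1.946
Step 2: exp(-beta*E) = 0.1428
Step 3: <E> = 0.2476*0.1428/(1+0.1428) = 0.03094 eV

0.03094


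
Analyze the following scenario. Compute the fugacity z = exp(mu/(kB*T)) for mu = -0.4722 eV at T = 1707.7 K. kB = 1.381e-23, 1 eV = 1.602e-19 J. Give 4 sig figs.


Step 1: Convert mu to Joules: -0.4722*1.602e-19 = -7.565e-20 J
Step 2: kB*T = 1.381e-23*1707.7 = 2.358e-20 J
Step 3: mu/(kB*T) = -3.208
Step 4: z = exp(-3.208) = 0.04045

0.04045


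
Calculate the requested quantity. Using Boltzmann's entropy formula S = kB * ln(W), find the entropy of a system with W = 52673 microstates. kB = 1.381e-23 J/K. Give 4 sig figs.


Step 1: ln(W) = ln(52673) = 10.87
Step 2: S = kB * ln(W) = 1.381e-23 * 10.87
Step 3: S = 1.501e-22 J/K

1.501e-22


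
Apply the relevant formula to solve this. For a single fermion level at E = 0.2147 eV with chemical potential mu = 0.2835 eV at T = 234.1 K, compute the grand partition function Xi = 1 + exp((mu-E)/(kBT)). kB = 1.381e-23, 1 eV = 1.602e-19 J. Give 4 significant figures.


Step 1: (mu - E) = 0.2835 - 0.2147 = 0.0688 eV
Step 2: x = (mu-E)*eV/(kB*T) = 0.0688*1.602e-19/(1.381e-23*234.1) = 3.409
Step 3: exp(x) = 30.24
Step 4: Xi = 1 + 30.24 = 31.24

31.24


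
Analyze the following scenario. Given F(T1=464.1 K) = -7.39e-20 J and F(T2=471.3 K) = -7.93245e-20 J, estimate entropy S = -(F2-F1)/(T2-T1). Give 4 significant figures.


Step 1: dF = F2 - F1 = -7.93245e-20 - (-7.39e-20) = -5.4245e-21 J
Step 2: dT = T2 - T1 = 471.3 - 464.1 = 7.2 K
Step 3: S = -dF/dT = -(-5.4245e-21)/7.2 = 7.534e-22 J/K

7.534e-22


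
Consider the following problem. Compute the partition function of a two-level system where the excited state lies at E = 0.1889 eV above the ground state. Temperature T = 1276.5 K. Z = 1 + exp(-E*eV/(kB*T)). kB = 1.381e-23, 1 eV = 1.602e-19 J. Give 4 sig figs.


Step 1: Compute beta*E = E*eV/(kB*T) = 0.1889*1.602e-19/(1.381e-23*1276.5) = 1.717
Step 2: exp(-beta*E) = exp(-1.717) = 0.1797
Step 3: Z = 1 + 0.1797 = 1.18

1.18


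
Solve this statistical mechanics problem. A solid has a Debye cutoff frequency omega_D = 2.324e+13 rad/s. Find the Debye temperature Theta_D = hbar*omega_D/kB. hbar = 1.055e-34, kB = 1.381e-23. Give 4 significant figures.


Step 1: hbar*omega_D = 1.055e-34 * 2.324e+13 = 2.452e-21 J
Step 2: Theta_D = 2.452e-21 / 1.381e-23
Step 3: Theta_D = 177.5 K

177.5


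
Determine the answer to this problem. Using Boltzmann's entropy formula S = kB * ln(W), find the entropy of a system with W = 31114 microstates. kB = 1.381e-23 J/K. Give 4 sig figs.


Step 1: ln(W) = ln(31114) = 10.35
Step 2: S = kB * ln(W) = 1.381e-23 * 10.35
Step 3: S = 1.429e-22 J/K

1.429e-22


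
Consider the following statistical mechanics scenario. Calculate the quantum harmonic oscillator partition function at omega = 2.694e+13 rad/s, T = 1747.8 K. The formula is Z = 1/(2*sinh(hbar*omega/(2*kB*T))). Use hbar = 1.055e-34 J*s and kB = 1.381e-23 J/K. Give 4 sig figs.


Step 1: Compute x = hbar*omega/(kB*T) = 1.055e-34*2.694e+13/(1.381e-23*1747.8) = 0.1178
Step 2: x/2 = 0.05888
Step 3: sinh(x/2) = 0.05891
Step 4: Z = 1/(2*0.05891) = 8.488

8.488


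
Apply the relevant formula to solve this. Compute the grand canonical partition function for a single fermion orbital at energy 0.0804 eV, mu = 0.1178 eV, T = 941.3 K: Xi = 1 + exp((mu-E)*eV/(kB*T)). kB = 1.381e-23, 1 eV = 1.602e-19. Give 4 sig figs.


Step 1: (mu - E) = 0.1178 - 0.0804 = 0.0374 eV
Step 2: x = (mu-E)*eV/(kB*T) = 0.0374*1.602e-19/(1.381e-23*941.3) = 0.4609
Step 3: exp(x) = 1.586
Step 4: Xi = 1 + 1.586 = 2.586

2.586


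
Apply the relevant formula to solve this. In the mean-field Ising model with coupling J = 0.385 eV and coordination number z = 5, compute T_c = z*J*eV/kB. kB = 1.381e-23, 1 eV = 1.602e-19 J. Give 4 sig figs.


Step 1: z*J = 5*0.385 = 1.925 eV
Step 2: Convert to Joules: 1.925*1.602e-19 = 3.084e-19 J
Step 3: T_c = 3.084e-19 / 1.381e-23 = 2.233e+04 K

2.233e+04


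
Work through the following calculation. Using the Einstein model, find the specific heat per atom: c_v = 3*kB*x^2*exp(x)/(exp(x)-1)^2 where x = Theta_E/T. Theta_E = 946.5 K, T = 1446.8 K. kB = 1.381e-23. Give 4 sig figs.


Step 1: x = Theta_E/T = 946.5/1446.8 = 0.6542
Step 2: x^2 = 0.428
Step 3: exp(x) = 1.924
Step 4: c_v = 3*1.381e-23*0.428*1.924/(1.924-1)^2 = 3.998e-23

3.998e-23


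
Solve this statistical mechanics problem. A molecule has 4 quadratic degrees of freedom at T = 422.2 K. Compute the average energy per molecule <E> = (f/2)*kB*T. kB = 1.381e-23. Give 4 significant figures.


Step 1: f/2 = 4/2 = 2
Step 2: kB*T = 1.381e-23 * 422.2 = 5.831e-21
Step 3: <E> = 2 * 5.831e-21 = 1.166e-20 J

1.166e-20


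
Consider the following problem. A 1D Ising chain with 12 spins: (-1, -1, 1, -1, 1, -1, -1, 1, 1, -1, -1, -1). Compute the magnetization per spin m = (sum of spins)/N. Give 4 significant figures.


Step 1: Count up spins (+1): 4, down spins (-1): 8
Step 2: Total magnetization M = 4 - 8 = -4
Step 3: m = M/N = -4/12 = -0.3333

-0.3333


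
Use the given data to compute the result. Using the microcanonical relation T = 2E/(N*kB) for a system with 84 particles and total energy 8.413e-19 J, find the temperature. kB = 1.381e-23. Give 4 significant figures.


Step 1: Numerator = 2*E = 2*8.413e-19 = 1.683e-18 J
Step 2: Denominator = N*kB = 84*1.381e-23 = 1.16e-21
Step 3: T = 1.683e-18 / 1.16e-21 = 1450 K

1450


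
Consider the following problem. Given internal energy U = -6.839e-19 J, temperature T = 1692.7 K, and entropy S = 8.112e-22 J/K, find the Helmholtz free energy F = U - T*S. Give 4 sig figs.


Step 1: T*S = 1692.7 * 8.112e-22 = 1.373e-18 J
Step 2: F = U - T*S = -6.839e-19 - 1.373e-18
Step 3: F = -2.057e-18 J

-2.057e-18


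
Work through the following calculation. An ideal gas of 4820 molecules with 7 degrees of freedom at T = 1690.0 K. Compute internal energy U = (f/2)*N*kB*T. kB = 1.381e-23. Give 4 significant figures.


Step 1: f/2 = 7/2 = 3.5
Step 2: N*kB*T = 4820*1.381e-23*1690.0 = 1.125e-16
Step 3: U = 3.5 * 1.125e-16 = 3.937e-16 J

3.937e-16


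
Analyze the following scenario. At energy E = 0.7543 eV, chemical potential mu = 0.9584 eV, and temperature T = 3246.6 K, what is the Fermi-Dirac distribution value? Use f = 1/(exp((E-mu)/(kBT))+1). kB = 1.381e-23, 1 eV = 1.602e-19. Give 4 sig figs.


Step 1: (E - mu) = 0.7543 - 0.9584 = -0.2041 eV
Step 2: Convert: (E-mu)*eV = -3.27e-20 J
Step 3: x = (E-mu)*eV/(kB*T) = -0.7293
Step 4: f = 1/(exp(-0.7293)+1) = 0.6746

0.6746


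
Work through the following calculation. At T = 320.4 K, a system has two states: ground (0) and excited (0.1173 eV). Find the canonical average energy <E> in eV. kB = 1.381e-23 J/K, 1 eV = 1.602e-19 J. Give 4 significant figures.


Step 1: beta*E = 0.1173*1.602e-19/(1.381e-23*320.4) = 4.247
Step 2: exp(-beta*E) = 0.01431
Step 3: <E> = 0.1173*0.01431/(1+0.01431) = 0.001655 eV

0.001655


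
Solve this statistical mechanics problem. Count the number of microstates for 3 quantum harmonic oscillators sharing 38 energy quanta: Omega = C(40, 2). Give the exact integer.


Step 1: Use binomial coefficient C(40, 2)
Step 2: Numerator = 40! / 38!
Step 3: Denominator = 2!
Step 4: Omega = 780

780


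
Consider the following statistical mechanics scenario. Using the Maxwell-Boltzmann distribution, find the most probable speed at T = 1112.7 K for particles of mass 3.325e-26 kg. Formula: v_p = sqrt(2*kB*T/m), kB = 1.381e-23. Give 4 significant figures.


Step 1: Numerator = 2*kB*T = 2*1.381e-23*1112.7 = 3.073e-20
Step 2: Ratio = 3.073e-20 / 3.325e-26 = 9.243e+05
Step 3: v_p = sqrt(9.243e+05) = 961.4 m/s

961.4


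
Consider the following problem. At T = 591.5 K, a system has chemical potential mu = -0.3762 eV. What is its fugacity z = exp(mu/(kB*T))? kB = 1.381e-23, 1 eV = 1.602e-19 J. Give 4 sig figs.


Step 1: Convert mu to Joules: -0.3762*1.602e-19 = -6.027e-20 J
Step 2: kB*T = 1.381e-23*591.5 = 8.169e-21 J
Step 3: mu/(kB*T) = -7.378
Step 4: z = exp(-7.378) = 0.0006249

0.0006249


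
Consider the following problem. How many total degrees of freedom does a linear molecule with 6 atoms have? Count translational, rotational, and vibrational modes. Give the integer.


Step 1: Translational DOF = 3
Step 2: Rotational DOF (linear) = 2
Step 3: Vibrational DOF = 3*6 - 5 = 13
Step 4: Total = 3 + 2 + 13 = 18

18


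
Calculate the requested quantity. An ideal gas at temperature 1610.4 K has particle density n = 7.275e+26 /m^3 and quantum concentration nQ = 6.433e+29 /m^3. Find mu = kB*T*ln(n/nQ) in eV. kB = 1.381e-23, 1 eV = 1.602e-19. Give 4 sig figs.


Step 1: n/nQ = 7.275e+26/6.433e+29 = 0.001131
Step 2: ln(n/nQ) = -6.785
Step 3: mu = kB*T*ln(n/nQ) = 2.224e-20*-6.785 = -1.509e-19 J
Step 4: Convert to eV: -1.509e-19/1.602e-19 = -0.9419 eV

-0.9419


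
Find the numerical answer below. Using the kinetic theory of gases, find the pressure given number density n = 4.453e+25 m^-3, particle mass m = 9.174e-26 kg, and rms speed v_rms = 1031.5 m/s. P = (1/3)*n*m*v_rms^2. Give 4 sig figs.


Step 1: v_rms^2 = 1031.5^2 = 1.064e+06
Step 2: n*m = 4.453e+25*9.174e-26 = 4.085
Step 3: P = (1/3)*4.085*1.064e+06 = 1.449e+06 Pa

1.449e+06


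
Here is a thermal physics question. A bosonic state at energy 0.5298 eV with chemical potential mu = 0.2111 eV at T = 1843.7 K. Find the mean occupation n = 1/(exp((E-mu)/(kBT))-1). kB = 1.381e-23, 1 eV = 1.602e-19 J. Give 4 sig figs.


Step 1: (E - mu) = 0.3187 eV
Step 2: x = (E-mu)*eV/(kB*T) = 0.3187*1.602e-19/(1.381e-23*1843.7) = 2.005
Step 3: exp(x) = 7.428
Step 4: n = 1/(exp(x)-1) = 0.1556

0.1556


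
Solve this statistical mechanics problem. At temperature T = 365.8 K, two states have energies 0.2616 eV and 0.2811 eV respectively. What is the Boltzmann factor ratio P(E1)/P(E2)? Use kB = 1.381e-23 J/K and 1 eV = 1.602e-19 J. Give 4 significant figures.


Step 1: Compute energy difference dE = E1 - E2 = 0.2616 - 0.2811 = -0.0195 eV
Step 2: Convert to Joules: dE_J = -0.0195 * 1.602e-19 = -3.124e-21 J
Step 3: Compute exponent = -dE_J / (kB * T) = -(-3.124e-21) / (1.381e-23 * 365.8) = 0.6184
Step 4: P(E1)/P(E2) = exp(0.6184) = 1.856

1.856


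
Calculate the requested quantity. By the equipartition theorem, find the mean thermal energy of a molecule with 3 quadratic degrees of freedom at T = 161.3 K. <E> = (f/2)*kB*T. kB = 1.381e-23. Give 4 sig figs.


Step 1: f/2 = 3/2 = 1.5
Step 2: kB*T = 1.381e-23 * 161.3 = 2.228e-21
Step 3: <E> = 1.5 * 2.228e-21 = 3.341e-21 J

3.341e-21


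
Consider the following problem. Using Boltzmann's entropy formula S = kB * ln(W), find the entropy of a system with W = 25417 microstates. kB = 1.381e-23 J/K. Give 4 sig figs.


Step 1: ln(W) = ln(25417) = 10.14
Step 2: S = kB * ln(W) = 1.381e-23 * 10.14
Step 3: S = 1.401e-22 J/K

1.401e-22


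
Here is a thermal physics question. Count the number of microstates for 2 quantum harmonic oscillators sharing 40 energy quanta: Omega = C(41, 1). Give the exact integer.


Step 1: Use binomial coefficient C(41, 1)
Step 2: Numerator = 41! / 40!
Step 3: Denominator = 1!
Step 4: Omega = 41

41


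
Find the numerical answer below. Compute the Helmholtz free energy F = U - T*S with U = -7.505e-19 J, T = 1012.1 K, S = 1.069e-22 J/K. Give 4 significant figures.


Step 1: T*S = 1012.1 * 1.069e-22 = 1.082e-19 J
Step 2: F = U - T*S = -7.505e-19 - 1.082e-19
Step 3: F = -8.587e-19 J

-8.587e-19


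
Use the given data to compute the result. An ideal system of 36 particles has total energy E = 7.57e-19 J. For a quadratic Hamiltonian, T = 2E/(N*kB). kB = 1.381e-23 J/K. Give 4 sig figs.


Step 1: Numerator = 2*E = 2*7.57e-19 = 1.514e-18 J
Step 2: Denominator = N*kB = 36*1.381e-23 = 4.972e-22
Step 3: T = 1.514e-18 / 4.972e-22 = 3045 K

3045


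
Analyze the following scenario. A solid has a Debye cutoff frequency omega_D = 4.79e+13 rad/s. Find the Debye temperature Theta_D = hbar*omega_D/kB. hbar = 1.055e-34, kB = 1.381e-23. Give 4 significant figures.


Step 1: hbar*omega_D = 1.055e-34 * 4.79e+13 = 5.053e-21 J
Step 2: Theta_D = 5.053e-21 / 1.381e-23
Step 3: Theta_D = 365.9 K

365.9


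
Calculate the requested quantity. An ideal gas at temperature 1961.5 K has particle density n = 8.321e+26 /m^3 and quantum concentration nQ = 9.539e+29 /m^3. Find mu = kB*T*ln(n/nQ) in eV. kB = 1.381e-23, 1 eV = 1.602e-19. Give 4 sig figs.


Step 1: n/nQ = 8.321e+26/9.539e+29 = 0.0008723
Step 2: ln(n/nQ) = -7.044
Step 3: mu = kB*T*ln(n/nQ) = 2.709e-20*-7.044 = -1.908e-19 J
Step 4: Convert to eV: -1.908e-19/1.602e-19 = -1.191 eV

-1.191


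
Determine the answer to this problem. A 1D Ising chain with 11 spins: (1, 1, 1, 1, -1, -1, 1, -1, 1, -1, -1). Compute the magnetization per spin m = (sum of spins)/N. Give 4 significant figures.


Step 1: Count up spins (+1): 6, down spins (-1): 5
Step 2: Total magnetization M = 6 - 5 = 1
Step 3: m = M/N = 1/11 = 0.09091

0.09091


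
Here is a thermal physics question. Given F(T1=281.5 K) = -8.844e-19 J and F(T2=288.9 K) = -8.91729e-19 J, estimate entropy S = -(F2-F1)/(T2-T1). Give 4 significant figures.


Step 1: dF = F2 - F1 = -8.91729e-19 - (-8.844e-19) = -7.329e-21 J
Step 2: dT = T2 - T1 = 288.9 - 281.5 = 7.4 K
Step 3: S = -dF/dT = -(-7.329e-21)/7.4 = 9.904e-22 J/K

9.904e-22


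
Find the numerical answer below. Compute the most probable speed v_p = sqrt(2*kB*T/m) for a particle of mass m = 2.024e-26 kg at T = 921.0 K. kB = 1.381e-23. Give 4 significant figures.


Step 1: Numerator = 2*kB*T = 2*1.381e-23*921.0 = 2.544e-20
Step 2: Ratio = 2.544e-20 / 2.024e-26 = 1.257e+06
Step 3: v_p = sqrt(1.257e+06) = 1121 m/s

1121


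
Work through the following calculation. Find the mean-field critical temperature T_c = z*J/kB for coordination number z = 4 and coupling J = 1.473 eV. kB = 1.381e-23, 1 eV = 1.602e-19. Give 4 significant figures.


Step 1: z*J = 4*1.473 = 5.892 eV
Step 2: Convert to Joules: 5.892*1.602e-19 = 9.439e-19 J
Step 3: T_c = 9.439e-19 / 1.381e-23 = 6.835e+04 K

6.835e+04


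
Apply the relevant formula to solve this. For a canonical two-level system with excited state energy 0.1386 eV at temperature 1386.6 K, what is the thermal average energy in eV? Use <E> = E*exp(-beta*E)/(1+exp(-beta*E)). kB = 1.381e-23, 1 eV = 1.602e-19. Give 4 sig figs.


Step 1: beta*E = 0.1386*1.602e-19/(1.381e-23*1386.6) = 1.16
Step 2: exp(-beta*E) = 0.3136
Step 3: <E> = 0.1386*0.3136/(1+0.3136) = 0.03309 eV

0.03309


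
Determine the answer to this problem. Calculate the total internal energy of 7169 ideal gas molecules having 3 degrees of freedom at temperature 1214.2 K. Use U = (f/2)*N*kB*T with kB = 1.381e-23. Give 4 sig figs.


Step 1: f/2 = 3/2 = 1.5
Step 2: N*kB*T = 7169*1.381e-23*1214.2 = 1.202e-16
Step 3: U = 1.5 * 1.202e-16 = 1.803e-16 J

1.803e-16


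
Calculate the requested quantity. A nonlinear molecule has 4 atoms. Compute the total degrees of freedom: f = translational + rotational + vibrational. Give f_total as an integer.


Step 1: Translational DOF = 3
Step 2: Rotational DOF (nonlinear) = 3
Step 3: Vibrational DOF = 3*4 - 6 = 6
Step 4: Total = 3 + 3 + 6 = 12

12


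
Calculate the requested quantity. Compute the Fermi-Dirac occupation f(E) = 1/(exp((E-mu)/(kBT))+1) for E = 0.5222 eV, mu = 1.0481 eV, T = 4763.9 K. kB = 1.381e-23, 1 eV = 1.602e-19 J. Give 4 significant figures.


Step 1: (E - mu) = 0.5222 - 1.0481 = -0.5259 eV
Step 2: Convert: (E-mu)*eV = -8.425e-20 J
Step 3: x = (E-mu)*eV/(kB*T) = -1.281
Step 4: f = 1/(exp(-1.281)+1) = 0.7825

0.7825


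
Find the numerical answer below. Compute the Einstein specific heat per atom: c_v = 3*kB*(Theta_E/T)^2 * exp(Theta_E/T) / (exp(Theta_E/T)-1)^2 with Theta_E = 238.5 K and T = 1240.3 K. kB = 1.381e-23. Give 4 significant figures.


Step 1: x = Theta_E/T = 238.5/1240.3 = 0.1923
Step 2: x^2 = 0.03698
Step 3: exp(x) = 1.212
Step 4: c_v = 3*1.381e-23*0.03698*1.212/(1.212-1)^2 = 4.13e-23

4.13e-23


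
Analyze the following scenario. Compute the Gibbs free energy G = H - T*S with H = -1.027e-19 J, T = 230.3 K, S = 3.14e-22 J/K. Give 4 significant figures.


Step 1: T*S = 230.3 * 3.14e-22 = 7.231e-20 J
Step 2: G = H - T*S = -1.027e-19 - 7.231e-20
Step 3: G = -1.75e-19 J

-1.75e-19


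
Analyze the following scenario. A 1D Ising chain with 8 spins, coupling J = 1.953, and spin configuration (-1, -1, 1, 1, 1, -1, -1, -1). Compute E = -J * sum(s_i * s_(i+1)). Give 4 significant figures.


Step 1: Nearest-neighbor products: 1, -1, 1, 1, -1, 1, 1
Step 2: Sum of products = 3
Step 3: E = -1.953 * 3 = -5.859

-5.859


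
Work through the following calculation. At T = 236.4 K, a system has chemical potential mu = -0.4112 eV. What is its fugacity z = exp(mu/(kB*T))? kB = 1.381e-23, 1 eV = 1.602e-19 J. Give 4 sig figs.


Step 1: Convert mu to Joules: -0.4112*1.602e-19 = -6.587e-20 J
Step 2: kB*T = 1.381e-23*236.4 = 3.265e-21 J
Step 3: mu/(kB*T) = -20.18
Step 4: z = exp(-20.18) = 1.725e-09

1.725e-09


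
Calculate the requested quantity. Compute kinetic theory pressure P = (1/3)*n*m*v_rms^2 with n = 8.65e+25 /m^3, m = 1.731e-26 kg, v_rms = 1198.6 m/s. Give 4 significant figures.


Step 1: v_rms^2 = 1198.6^2 = 1.437e+06
Step 2: n*m = 8.65e+25*1.731e-26 = 1.497
Step 3: P = (1/3)*1.497*1.437e+06 = 7.17e+05 Pa

7.17e+05


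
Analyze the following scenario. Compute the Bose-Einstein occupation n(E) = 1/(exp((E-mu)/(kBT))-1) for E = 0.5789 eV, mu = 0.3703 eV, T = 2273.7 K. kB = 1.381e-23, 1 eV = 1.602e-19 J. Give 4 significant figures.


Step 1: (E - mu) = 0.2086 eV
Step 2: x = (E-mu)*eV/(kB*T) = 0.2086*1.602e-19/(1.381e-23*2273.7) = 1.064
Step 3: exp(x) = 2.899
Step 4: n = 1/(exp(x)-1) = 0.5267

0.5267


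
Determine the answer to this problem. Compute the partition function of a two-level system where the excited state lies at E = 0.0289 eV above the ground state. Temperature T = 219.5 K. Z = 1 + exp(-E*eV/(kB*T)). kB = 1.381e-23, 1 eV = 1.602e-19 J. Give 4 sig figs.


Step 1: Compute beta*E = E*eV/(kB*T) = 0.0289*1.602e-19/(1.381e-23*219.5) = 1.527
Step 2: exp(-beta*E) = exp(-1.527) = 0.2171
Step 3: Z = 1 + 0.2171 = 1.217

1.217


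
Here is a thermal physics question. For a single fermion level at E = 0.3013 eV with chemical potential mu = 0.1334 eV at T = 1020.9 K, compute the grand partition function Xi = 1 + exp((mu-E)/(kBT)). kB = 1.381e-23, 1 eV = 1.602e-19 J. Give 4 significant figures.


Step 1: (mu - E) = 0.1334 - 0.3013 = -0.1679 eV
Step 2: x = (mu-E)*eV/(kB*T) = -0.1679*1.602e-19/(1.381e-23*1020.9) = -1.908
Step 3: exp(x) = 0.1484
Step 4: Xi = 1 + 0.1484 = 1.148

1.148


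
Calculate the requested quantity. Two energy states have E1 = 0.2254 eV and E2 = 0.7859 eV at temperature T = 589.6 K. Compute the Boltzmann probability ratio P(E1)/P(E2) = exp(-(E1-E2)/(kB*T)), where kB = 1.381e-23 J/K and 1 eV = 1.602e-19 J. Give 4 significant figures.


Step 1: Compute energy difference dE = E1 - E2 = 0.2254 - 0.7859 = -0.5605 eV
Step 2: Convert to Joules: dE_J = -0.5605 * 1.602e-19 = -8.979e-20 J
Step 3: Compute exponent = -dE_J / (kB * T) = -(-8.979e-20) / (1.381e-23 * 589.6) = 11.03
Step 4: P(E1)/P(E2) = exp(11.03) = 6.156e+04

6.156e+04


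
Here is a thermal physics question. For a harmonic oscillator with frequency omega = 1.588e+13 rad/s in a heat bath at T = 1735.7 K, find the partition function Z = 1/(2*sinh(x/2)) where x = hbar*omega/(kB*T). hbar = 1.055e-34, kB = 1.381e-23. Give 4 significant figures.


Step 1: Compute x = hbar*omega/(kB*T) = 1.055e-34*1.588e+13/(1.381e-23*1735.7) = 0.06989
Step 2: x/2 = 0.03495
Step 3: sinh(x/2) = 0.03495
Step 4: Z = 1/(2*0.03495) = 14.3

14.3


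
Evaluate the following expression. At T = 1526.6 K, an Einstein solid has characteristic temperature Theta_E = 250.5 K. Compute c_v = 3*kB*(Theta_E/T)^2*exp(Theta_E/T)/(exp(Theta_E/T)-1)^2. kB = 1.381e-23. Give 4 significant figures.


Step 1: x = Theta_E/T = 250.5/1526.6 = 0.1641
Step 2: x^2 = 0.02693
Step 3: exp(x) = 1.178
Step 4: c_v = 3*1.381e-23*0.02693*1.178/(1.178-1)^2 = 4.134e-23

4.134e-23


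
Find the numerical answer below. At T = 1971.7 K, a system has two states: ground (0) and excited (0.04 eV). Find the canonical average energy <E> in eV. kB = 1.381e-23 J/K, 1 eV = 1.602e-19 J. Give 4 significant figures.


Step 1: beta*E = 0.04*1.602e-19/(1.381e-23*1971.7) = 0.2353
Step 2: exp(-beta*E) = 0.7903
Step 3: <E> = 0.04*0.7903/(1+0.7903) = 0.01766 eV

0.01766


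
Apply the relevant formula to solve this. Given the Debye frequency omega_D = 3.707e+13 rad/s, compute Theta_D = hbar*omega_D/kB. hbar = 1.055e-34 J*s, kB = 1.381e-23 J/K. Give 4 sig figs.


Step 1: hbar*omega_D = 1.055e-34 * 3.707e+13 = 3.911e-21 J
Step 2: Theta_D = 3.911e-21 / 1.381e-23
Step 3: Theta_D = 283.2 K

283.2


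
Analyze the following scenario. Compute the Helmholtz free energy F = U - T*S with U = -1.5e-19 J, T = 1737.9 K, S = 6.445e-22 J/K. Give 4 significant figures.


Step 1: T*S = 1737.9 * 6.445e-22 = 1.12e-18 J
Step 2: F = U - T*S = -1.5e-19 - 1.12e-18
Step 3: F = -1.27e-18 J

-1.27e-18


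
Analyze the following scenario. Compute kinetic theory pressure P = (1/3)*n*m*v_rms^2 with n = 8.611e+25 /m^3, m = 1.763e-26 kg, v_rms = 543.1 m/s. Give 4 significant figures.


Step 1: v_rms^2 = 543.1^2 = 2.95e+05
Step 2: n*m = 8.611e+25*1.763e-26 = 1.518
Step 3: P = (1/3)*1.518*2.95e+05 = 1.493e+05 Pa

1.493e+05


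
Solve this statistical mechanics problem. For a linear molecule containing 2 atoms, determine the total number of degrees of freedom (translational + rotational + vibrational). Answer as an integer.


Step 1: Translational DOF = 3
Step 2: Rotational DOF (linear) = 2
Step 3: Vibrational DOF = 3*2 - 5 = 1
Step 4: Total = 3 + 2 + 1 = 6

6


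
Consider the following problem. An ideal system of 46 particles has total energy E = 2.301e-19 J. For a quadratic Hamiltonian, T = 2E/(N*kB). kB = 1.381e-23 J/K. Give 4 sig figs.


Step 1: Numerator = 2*E = 2*2.301e-19 = 4.602e-19 J
Step 2: Denominator = N*kB = 46*1.381e-23 = 6.353e-22
Step 3: T = 4.602e-19 / 6.353e-22 = 724.4 K

724.4
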